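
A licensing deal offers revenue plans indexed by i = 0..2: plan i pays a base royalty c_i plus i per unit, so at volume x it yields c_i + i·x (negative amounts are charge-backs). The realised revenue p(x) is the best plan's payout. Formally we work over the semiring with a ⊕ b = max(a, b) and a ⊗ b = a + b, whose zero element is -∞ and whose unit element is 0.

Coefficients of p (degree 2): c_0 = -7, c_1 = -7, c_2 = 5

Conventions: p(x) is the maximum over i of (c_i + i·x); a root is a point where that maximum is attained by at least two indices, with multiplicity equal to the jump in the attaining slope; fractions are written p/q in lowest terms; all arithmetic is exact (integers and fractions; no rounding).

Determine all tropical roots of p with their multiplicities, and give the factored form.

hull edge (i=0, c=-7) to (i=2, c=5): slope 6, span 2
Factored form: p(x) = 5 ⊗ (x ⊕ (-6)) ⊗ (x ⊕ (-6))
Answer: roots = -6 (mult 2)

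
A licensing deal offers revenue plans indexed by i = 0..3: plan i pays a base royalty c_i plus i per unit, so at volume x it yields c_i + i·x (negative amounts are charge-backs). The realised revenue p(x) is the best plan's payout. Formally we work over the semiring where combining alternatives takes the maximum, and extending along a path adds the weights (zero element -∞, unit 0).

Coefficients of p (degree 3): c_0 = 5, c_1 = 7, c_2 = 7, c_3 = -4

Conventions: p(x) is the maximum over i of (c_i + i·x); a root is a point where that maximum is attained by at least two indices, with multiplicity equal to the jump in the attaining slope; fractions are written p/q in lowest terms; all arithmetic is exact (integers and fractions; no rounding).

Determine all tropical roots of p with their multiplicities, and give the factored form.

hull edge (i=0, c=5) to (i=1, c=7): slope 2, span 1
hull edge (i=1, c=7) to (i=2, c=7): slope 0, span 1
hull edge (i=2, c=7) to (i=3, c=-4): slope -11, span 1
Factored form: p(x) = -4 ⊗ (x ⊕ (-2)) ⊗ (x ⊕ 0) ⊗ (x ⊕ 11)
Answer: roots = -2 (mult 1), 0 (mult 1), 11 (mult 1)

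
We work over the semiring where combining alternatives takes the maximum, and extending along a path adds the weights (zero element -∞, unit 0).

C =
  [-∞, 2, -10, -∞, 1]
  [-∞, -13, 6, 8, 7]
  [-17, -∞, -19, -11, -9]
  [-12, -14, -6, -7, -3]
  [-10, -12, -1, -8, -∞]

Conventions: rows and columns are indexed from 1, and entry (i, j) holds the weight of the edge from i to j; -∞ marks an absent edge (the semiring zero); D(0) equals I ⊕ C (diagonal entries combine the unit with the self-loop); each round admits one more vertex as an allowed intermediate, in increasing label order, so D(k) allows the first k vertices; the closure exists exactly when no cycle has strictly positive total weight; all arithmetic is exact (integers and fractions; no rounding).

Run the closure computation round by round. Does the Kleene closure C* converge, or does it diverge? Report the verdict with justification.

D(0):
  [0, 2, -10, -∞, 1]
  [-∞, 0, 6, 8, 7]
  [-17, -∞, 0, -11, -9]
  [-12, -14, -6, 0, -3]
  [-10, -12, -1, -8, 0]
D(1):
  [0, 2, -10, -∞, 1]
  [-∞, 0, 6, 8, 7]
  [-17, -15, 0, -11, -9]
  [-12, -10, -6, 0, -3]
  [-10, -8, -1, -8, 0]
D(2):
  [0, 2, 8, 10, 9]
  [-∞, 0, 6, 8, 7]
  [-17, -15, 0, -7, -8]
  [-12, -10, -4, 0, -3]
  [-10, -8, -1, 0, 0]
D(3):
  [0, 2, 8, 10, 9]
  [-11, 0, 6, 8, 7]
  [-17, -15, 0, -7, -8]
  [-12, -10, -4, 0, -3]
  [-10, -8, -1, 0, 0]
D(4):
  [0, 2, 8, 10, 9]
  [-4, 0, 6, 8, 7]
  [-17, -15, 0, -7, -8]
  [-12, -10, -4, 0, -3]
  [-10, -8, -1, 0, 0]
D(5):
  [0, 2, 8, 10, 9]
  [-3, 0, 6, 8, 7]
  [-17, -15, 0, -7, -8]
  [-12, -10, -4, 0, -3]
  [-10, -8, -1, 0, 0]
Key observation: every diagonal entry stays at the unit through all rounds, so no improving cycle exists.
Answer: CONVERGES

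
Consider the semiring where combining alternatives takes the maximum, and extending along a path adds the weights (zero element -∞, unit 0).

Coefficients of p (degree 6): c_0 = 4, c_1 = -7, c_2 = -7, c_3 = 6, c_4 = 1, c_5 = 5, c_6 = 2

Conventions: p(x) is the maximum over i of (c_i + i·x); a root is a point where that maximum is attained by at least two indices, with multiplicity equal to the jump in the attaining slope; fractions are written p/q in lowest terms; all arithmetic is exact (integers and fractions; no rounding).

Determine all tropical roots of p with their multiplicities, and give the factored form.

hull edge (i=0, c=4) to (i=3, c=6): slope 2/3, span 3
hull edge (i=3, c=6) to (i=5, c=5): slope -1/2, span 2
hull edge (i=5, c=5) to (i=6, c=2): slope -3, span 1
Factored form: p(x) = 2 ⊗ (x ⊕ (-2/3)) ⊗ (x ⊕ (-2/3)) ⊗ (x ⊕ (-2/3)) ⊗ (x ⊕ 1/2) ⊗ (x ⊕ 1/2) ⊗ (x ⊕ 3)
Answer: roots = -2/3 (mult 3), 1/2 (mult 2), 3 (mult 1)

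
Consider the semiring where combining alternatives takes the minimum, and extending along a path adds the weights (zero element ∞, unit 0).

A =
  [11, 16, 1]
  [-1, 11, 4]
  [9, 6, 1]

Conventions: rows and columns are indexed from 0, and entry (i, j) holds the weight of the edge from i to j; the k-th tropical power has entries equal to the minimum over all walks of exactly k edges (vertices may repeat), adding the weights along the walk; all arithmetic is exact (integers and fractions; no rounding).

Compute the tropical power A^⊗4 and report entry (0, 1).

A^⊗2:
  [10, 7, 2]
  [10, 10, 0]
  [5, 7, 2]
A^⊗3:
  [6, 8, 3]
  [9, 6, 1]
  [6, 8, 3]
A^⊗4:
  [7, 9, 4]
  [5, 7, 2]
  [7, 9, 4]
Key observation: the optimum is the walk 0->2->2->2->1, with weight 1 + 1 + 1 + 6 = 9.
Optimal value attained by: walk 0->2->2->2->1.
Answer: (A^⊗4)[0][1] = 9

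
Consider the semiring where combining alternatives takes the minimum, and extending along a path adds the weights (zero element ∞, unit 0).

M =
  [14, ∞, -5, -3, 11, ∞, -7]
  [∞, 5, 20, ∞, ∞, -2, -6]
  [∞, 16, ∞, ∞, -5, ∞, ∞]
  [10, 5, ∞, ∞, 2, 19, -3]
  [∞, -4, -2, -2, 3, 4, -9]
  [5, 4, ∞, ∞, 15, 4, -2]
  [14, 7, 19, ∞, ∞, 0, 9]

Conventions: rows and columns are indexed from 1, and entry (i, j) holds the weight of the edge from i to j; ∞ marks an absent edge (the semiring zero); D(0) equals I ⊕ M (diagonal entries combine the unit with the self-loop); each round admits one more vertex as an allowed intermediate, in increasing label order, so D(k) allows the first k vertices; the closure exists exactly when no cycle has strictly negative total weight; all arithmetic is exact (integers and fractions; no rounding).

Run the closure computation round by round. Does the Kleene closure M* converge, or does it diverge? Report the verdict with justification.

D(0):
  [0, ∞, -5, -3, 11, ∞, -7]
  [∞, 0, 20, ∞, ∞, -2, -6]
  [∞, 16, 0, ∞, -5, ∞, ∞]
  [10, 5, ∞, 0, 2, 19, -3]
  [∞, -4, -2, -2, 0, 4, -9]
  [5, 4, ∞, ∞, 15, 0, -2]
  [14, 7, 19, ∞, ∞, 0, 0]
D(1):
  [0, ∞, -5, -3, 11, ∞, -7]
  [∞, 0, 20, ∞, ∞, -2, -6]
  [∞, 16, 0, ∞, -5, ∞, ∞]
  [10, 5, 5, 0, 2, 19, -3]
  [∞, -4, -2, -2, 0, 4, -9]
  [5, 4, 0, 2, 15, 0, -2]
  [14, 7, 9, 11, 25, 0, 0]
D(2):
  [0, ∞, -5, -3, 11, ∞, -7]
  [∞, 0, 20, ∞, ∞, -2, -6]
  [∞, 16, 0, ∞, -5, 14, 10]
  [10, 5, 5, 0, 2, 3, -3]
  [∞, -4, -2, -2, 0, -6, -10]
  [5, 4, 0, 2, 15, 0, -2]
  [14, 7, 9, 11, 25, 0, 0]
Detection: at round 3, diagonal entry (5, 5) turns strictly negative.
Key observation: the cycle 5->3->5 has total weight (-2) + (-5), which is strictly negative.
Answer: DIVERGES — negative cycle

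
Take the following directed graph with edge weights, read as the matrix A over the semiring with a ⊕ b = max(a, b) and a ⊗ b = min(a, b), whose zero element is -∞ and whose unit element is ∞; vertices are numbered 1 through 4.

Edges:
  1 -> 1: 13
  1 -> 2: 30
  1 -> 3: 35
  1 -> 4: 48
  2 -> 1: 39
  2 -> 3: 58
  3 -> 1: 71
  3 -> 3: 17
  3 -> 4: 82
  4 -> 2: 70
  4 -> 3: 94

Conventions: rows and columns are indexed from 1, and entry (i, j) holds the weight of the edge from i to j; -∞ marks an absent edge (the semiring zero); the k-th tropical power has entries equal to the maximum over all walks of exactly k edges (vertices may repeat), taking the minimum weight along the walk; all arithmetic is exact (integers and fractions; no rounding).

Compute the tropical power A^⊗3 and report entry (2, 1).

A^⊗2:
  [35, 48, 48, 35]
  [58, 30, 35, 58]
  [17, 70, 82, 48]
  [71, -∞, 58, 82]
A^⊗3:
  [48, 35, 48, 48]
  [35, 58, 58, 48]
  [71, 48, 58, 82]
  [58, 70, 82, 58]
Key observation: the optimum is the walk 2->1->3->1, with weight 39 min 35 min 71 = 35.
Optimal value attained by: walk 2->1->3->1.
Answer: (A^⊗3)[2][1] = 35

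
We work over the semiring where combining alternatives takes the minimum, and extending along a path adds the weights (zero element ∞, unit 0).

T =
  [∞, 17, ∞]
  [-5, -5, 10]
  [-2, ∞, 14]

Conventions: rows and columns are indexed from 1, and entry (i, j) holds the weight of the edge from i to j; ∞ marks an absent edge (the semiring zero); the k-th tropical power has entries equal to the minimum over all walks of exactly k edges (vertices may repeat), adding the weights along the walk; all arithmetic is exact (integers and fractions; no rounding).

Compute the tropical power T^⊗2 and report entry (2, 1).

T^⊗2:
  [12, 12, 27]
  [-10, -10, 5]
  [12, 15, 28]
Key observation: the optimum is the walk 2->2->1, with weight (-5) + (-5) = -10.
Optimal value attained by: walk 2->2->1.
Answer: (T^⊗2)[2][1] = -10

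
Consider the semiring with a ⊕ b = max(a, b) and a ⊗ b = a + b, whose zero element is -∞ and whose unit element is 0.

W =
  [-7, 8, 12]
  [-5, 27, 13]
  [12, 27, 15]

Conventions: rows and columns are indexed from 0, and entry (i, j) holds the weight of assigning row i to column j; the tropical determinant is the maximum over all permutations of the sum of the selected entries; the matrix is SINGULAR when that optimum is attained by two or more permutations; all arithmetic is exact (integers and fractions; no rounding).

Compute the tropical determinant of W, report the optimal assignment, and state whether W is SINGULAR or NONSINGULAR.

σ = (0, 1, 2): (-7) + 27 + 15 = 35
σ = (0, 2, 1): (-7) + 13 + 27 = 33
σ = (1, 0, 2): 8 + (-5) + 15 = 18
σ = (1, 2, 0): 8 + 13 + 12 = 33
σ = (2, 0, 1): 12 + (-5) + 27 = 34
σ = (2, 1, 0): 12 + 27 + 12 = 51
Optimal value attained by: σ = (2, 1, 0).
Answer: det⊕(W) = 51; verdict: NONSINGULAR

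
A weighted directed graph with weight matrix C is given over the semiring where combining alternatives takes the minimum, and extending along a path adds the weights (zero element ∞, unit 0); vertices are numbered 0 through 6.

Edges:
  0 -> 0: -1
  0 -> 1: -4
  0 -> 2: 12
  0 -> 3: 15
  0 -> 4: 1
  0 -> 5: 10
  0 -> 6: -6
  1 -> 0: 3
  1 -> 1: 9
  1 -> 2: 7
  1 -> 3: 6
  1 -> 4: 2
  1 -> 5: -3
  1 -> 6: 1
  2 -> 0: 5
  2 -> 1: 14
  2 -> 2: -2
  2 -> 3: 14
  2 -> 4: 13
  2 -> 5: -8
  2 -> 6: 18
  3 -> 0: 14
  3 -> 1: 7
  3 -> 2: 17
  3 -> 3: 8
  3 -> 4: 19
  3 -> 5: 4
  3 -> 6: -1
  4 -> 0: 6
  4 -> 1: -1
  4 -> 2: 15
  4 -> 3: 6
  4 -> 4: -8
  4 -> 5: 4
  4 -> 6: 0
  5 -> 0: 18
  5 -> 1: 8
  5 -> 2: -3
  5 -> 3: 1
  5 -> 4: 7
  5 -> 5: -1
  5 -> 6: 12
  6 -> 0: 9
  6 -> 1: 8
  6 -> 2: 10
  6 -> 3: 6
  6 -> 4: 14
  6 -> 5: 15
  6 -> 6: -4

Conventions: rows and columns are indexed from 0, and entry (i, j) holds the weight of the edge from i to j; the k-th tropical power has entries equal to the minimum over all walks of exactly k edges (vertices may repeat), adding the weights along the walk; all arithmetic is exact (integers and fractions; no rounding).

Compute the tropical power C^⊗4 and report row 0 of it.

C^⊗2:
  [-2, -5, 3, 0, -7, -7, -10]
  [2, -1, -6, -2, -6, -4, -3]
  [3, 0, -11, -7, -1, -10, -1]
  [8, 7, 1, 5, 9, 3, -5]
  [-2, -9, 1, -2, -16, -4, -8]
  [2, 6, -5, 0, -1, -11, 0]
  [5, 4, 6, 2, 6, 2, -8]
C^⊗3:
  [-3, -8, -10, -6, -15, -8, -14]
  [-1, -7, -8, -3, -14, -14, -7]
  [-6, -2, -13, -9, -9, -19, -8]
  [4, 3, -1, 1, 1, -7, -9]
  [-10, -17, -7, -10, -24, -12, -16]
  [0, -3, -14, -10, -9, -13, -4]
  [1, 0, -1, -2, -2, -2, -12]
C^⊗4:
  [-9, -16, -12, -9, -23, -18, -18]
  [-8, -15, -17, -13, -22, -16, -14]
  [-8, -11, -22, -18, -17, -21, -12]
  [0, -1, -10, -6, -7, -9, -13]
  [-18, -25, -15, -18, -32, -20, -24]
  [-9, -10, -16, -12, -17, -22, -11]
  [-3, -4, -5, -6, -10, -9, -16]
Answer: row 0 of C^⊗4 = [-9, -16, -12, -9, -23, -18, -18]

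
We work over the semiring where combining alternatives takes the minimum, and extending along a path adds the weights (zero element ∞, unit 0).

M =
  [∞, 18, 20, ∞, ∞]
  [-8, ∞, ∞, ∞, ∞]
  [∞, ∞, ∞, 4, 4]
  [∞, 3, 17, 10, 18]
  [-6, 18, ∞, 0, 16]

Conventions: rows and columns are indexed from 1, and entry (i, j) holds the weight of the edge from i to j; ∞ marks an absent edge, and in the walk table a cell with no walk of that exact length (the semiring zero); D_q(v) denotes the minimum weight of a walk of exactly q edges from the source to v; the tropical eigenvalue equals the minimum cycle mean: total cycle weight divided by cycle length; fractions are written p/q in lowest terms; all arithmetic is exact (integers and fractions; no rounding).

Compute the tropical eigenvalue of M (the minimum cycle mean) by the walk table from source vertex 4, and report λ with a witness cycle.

q=0: [∞, ∞, ∞, 0, ∞]
q=1: [∞, 3, 17, 10, 18]
q=2: [-5, 13, 27, 18, 21]
q=3: [5, 13, 15, 21, 31]
q=4: [5, 23, 25, 19, 19]
q=5: [13, 22, 25, 19, 29]
Optimal cycle mean attained by: cycle 1->3->5->4->2->1, total 20 + 4 + 0 + 3 + (-8), length 5.
Answer: λ = 19/5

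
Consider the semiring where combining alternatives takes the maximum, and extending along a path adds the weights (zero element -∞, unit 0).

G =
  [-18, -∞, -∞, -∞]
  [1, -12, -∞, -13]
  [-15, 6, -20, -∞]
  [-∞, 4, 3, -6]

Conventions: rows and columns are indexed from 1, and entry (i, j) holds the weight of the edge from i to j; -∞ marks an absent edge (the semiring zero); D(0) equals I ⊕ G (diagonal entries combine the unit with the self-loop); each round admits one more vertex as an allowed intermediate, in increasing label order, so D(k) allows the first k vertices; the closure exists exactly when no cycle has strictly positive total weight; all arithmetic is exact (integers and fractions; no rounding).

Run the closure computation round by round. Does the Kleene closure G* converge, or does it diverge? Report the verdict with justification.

D(0):
  [0, -∞, -∞, -∞]
  [1, 0, -∞, -13]
  [-15, 6, 0, -∞]
  [-∞, 4, 3, 0]
D(1):
  [0, -∞, -∞, -∞]
  [1, 0, -∞, -13]
  [-15, 6, 0, -∞]
  [-∞, 4, 3, 0]
D(2):
  [0, -∞, -∞, -∞]
  [1, 0, -∞, -13]
  [7, 6, 0, -7]
  [5, 4, 3, 0]
D(3):
  [0, -∞, -∞, -∞]
  [1, 0, -∞, -13]
  [7, 6, 0, -7]
  [10, 9, 3, 0]
D(4):
  [0, -∞, -∞, -∞]
  [1, 0, -10, -13]
  [7, 6, 0, -7]
  [10, 9, 3, 0]
Key observation: every diagonal entry stays at the unit through all rounds, so no improving cycle exists.
Answer: CONVERGES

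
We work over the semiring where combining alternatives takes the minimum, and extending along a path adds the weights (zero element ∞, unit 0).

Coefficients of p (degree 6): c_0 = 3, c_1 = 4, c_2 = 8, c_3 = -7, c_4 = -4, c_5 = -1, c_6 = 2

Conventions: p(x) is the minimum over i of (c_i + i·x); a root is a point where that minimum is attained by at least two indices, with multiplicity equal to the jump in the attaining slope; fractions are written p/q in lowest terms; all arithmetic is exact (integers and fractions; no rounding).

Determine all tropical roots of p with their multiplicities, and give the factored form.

hull edge (i=0, c=3) to (i=3, c=-7): slope -10/3, span 3
hull edge (i=3, c=-7) to (i=6, c=2): slope 3, span 3
Factored form: p(x) = 2 ⊗ (x ⊕ (-3)) ⊗ (x ⊕ (-3)) ⊗ (x ⊕ (-3)) ⊗ (x ⊕ 10/3) ⊗ (x ⊕ 10/3) ⊗ (x ⊕ 10/3)
Answer: roots = -3 (mult 3), 10/3 (mult 3)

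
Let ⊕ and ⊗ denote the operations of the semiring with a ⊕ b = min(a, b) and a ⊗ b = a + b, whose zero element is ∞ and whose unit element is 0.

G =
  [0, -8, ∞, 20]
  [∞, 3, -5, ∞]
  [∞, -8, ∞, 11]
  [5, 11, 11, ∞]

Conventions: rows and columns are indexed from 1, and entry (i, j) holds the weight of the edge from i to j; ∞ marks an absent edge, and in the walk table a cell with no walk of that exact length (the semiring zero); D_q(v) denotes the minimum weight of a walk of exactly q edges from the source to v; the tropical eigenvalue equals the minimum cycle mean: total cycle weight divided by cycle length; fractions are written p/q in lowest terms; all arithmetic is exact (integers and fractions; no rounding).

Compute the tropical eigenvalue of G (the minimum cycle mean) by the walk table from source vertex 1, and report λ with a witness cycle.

q=0: [0, ∞, ∞, ∞]
q=1: [0, -8, ∞, 20]
q=2: [0, -8, -13, 20]
q=3: [0, -21, -13, -2]
q=4: [0, -21, -26, -2]
Optimal cycle mean attained by: cycle 2->3->2, total (-5) + (-8), length 2.
Answer: λ = -13/2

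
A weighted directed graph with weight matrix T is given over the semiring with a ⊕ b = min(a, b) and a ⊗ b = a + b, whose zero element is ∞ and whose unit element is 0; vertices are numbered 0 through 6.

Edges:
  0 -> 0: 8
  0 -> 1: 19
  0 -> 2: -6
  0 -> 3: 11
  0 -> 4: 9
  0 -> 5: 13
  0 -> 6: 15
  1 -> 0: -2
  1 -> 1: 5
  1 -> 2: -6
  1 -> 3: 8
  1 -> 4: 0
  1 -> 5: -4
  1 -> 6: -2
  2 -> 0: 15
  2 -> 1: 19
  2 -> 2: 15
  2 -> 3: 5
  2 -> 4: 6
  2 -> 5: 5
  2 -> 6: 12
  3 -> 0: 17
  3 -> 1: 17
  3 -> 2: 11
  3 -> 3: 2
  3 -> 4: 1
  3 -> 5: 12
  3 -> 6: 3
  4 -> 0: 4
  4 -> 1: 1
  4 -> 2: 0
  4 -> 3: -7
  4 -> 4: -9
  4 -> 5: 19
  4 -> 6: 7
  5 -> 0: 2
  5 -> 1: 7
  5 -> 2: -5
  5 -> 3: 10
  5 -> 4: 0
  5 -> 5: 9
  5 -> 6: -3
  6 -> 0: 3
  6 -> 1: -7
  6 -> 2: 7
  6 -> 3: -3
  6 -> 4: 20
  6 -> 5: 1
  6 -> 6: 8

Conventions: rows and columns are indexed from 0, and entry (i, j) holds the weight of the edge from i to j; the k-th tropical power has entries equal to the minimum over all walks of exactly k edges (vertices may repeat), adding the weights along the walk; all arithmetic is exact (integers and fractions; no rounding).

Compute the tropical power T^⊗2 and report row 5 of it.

T^⊗2:
  [9, 8, 2, -1, 0, -1, 6]
  [-2, -9, -9, -7, -9, -1, -7]
  [7, 5, 0, -1, -3, 13, 2]
  [5, -4, 1, -6, -8, 4, 5]
  [-5, -8, -9, -16, -18, -3, -4]
  [0, -10, -4, -7, -9, -2, 5]
  [-9, -2, -13, -1, -7, -11, -9]
Answer: row 5 of T^⊗2 = [0, -10, -4, -7, -9, -2, 5]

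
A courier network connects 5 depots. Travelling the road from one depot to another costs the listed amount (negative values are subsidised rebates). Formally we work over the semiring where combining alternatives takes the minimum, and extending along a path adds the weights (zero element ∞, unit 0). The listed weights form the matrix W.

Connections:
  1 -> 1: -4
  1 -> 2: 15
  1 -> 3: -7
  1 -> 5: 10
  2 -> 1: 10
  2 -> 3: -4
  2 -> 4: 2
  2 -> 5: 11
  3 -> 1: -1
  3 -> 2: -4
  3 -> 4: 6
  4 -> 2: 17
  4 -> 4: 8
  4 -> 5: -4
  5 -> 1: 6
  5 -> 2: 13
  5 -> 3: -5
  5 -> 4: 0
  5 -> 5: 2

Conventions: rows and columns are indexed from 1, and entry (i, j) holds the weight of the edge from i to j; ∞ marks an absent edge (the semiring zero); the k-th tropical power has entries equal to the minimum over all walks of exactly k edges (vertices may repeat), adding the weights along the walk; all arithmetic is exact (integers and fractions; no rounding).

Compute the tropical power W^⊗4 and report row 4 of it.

W^⊗2:
  [-8, -11, -11, -1, 6]
  [-5, -8, 3, 2, -2]
  [-5, 14, -8, -2, 2]
  [2, 9, -9, -4, -2]
  [-6, -9, -3, 1, -4]
W^⊗3:
  [-12, -15, -15, -9, -5]
  [-9, -1, -12, -6, -2]
  [-9, -12, -12, -2, -6]
  [-10, -13, -7, -3, -8]
  [-10, -7, -13, -7, -3]
W^⊗4:
  [-16, -19, -19, -13, -13]
  [-13, -16, -16, -6, -10]
  [-13, -16, -16, -10, -6]
  [-14, -11, -17, -11, -7]
  [-14, -17, -17, -7, -11]
Answer: row 4 of W^⊗4 = [-14, -11, -17, -11, -7]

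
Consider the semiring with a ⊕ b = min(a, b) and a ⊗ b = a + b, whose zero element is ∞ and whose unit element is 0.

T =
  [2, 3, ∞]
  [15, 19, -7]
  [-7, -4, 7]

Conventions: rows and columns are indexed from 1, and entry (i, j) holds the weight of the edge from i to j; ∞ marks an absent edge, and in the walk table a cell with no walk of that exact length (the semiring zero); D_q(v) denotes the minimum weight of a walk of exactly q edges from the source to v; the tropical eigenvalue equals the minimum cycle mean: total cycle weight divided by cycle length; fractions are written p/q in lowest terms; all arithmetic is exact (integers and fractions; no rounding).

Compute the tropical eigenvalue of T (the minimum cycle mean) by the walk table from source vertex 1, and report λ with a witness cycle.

q=0: [0, ∞, ∞]
q=1: [2, 3, ∞]
q=2: [4, 5, -4]
q=3: [-11, -8, -2]
Optimal cycle mean attained by: cycle 2->3->2, total (-7) + (-4), length 2.
Answer: λ = -11/2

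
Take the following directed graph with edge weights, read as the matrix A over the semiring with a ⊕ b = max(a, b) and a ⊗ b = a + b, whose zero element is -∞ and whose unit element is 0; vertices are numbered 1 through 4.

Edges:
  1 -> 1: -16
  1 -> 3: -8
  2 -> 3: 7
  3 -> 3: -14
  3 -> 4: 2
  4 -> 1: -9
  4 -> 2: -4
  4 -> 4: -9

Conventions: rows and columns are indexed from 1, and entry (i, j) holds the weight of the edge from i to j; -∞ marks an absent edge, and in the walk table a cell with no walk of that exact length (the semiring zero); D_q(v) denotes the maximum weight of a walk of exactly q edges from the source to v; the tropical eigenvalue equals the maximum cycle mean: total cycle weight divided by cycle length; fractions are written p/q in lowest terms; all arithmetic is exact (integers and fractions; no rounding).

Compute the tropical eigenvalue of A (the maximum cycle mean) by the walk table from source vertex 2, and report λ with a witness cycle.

q=0: [-∞, 0, -∞, -∞]
q=1: [-∞, -∞, 7, -∞]
q=2: [-∞, -∞, -7, 9]
q=3: [0, 5, -21, 0]
q=4: [-9, -4, 12, -9]
Optimal cycle mean attained by: cycle 2->3->4->2, total 7 + 2 + (-4), length 3.
Answer: λ = 5/3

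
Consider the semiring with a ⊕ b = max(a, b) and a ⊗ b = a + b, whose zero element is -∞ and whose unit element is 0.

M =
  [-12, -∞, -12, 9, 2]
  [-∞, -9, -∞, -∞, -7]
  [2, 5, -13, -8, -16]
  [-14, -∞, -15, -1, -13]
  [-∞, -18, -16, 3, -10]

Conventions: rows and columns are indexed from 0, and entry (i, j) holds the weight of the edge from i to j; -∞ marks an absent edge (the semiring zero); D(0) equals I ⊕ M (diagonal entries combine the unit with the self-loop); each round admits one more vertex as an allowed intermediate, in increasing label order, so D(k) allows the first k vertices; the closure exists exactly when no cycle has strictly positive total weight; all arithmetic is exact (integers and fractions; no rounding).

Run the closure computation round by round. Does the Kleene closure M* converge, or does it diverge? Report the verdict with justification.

D(0):
  [0, -∞, -12, 9, 2]
  [-∞, 0, -∞, -∞, -7]
  [2, 5, 0, -8, -16]
  [-14, -∞, -15, 0, -13]
  [-∞, -18, -16, 3, 0]
D(1):
  [0, -∞, -12, 9, 2]
  [-∞, 0, -∞, -∞, -7]
  [2, 5, 0, 11, 4]
  [-14, -∞, -15, 0, -12]
  [-∞, -18, -16, 3, 0]
D(2):
  [0, -∞, -12, 9, 2]
  [-∞, 0, -∞, -∞, -7]
  [2, 5, 0, 11, 4]
  [-14, -∞, -15, 0, -12]
  [-∞, -18, -16, 3, 0]
D(3):
  [0, -7, -12, 9, 2]
  [-∞, 0, -∞, -∞, -7]
  [2, 5, 0, 11, 4]
  [-13, -10, -15, 0, -11]
  [-14, -11, -16, 3, 0]
D(4):
  [0, -1, -6, 9, 2]
  [-∞, 0, -∞, -∞, -7]
  [2, 5, 0, 11, 4]
  [-13, -10, -15, 0, -11]
  [-10, -7, -12, 3, 0]
D(5):
  [0, -1, -6, 9, 2]
  [-17, 0, -19, -4, -7]
  [2, 5, 0, 11, 4]
  [-13, -10, -15, 0, -11]
  [-10, -7, -12, 3, 0]
Key observation: every diagonal entry stays at the unit through all rounds, so no improving cycle exists.
Answer: CONVERGES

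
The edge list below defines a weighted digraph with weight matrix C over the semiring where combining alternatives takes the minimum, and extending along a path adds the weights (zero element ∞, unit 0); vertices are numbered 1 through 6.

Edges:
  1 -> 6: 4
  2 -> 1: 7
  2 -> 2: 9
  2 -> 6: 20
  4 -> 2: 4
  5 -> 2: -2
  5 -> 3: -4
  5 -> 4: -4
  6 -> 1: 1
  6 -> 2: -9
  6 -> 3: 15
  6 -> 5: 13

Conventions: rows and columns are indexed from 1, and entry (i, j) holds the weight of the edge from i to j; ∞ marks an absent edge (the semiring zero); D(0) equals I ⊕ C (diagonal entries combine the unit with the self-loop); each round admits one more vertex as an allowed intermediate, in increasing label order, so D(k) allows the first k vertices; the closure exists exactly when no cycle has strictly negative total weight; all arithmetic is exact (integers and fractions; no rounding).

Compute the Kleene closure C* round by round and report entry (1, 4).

D(0):
  [0, ∞, ∞, ∞, ∞, 4]
  [7, 0, ∞, ∞, ∞, 20]
  [∞, ∞, 0, ∞, ∞, ∞]
  [∞, 4, ∞, 0, ∞, ∞]
  [∞, -2, -4, -4, 0, ∞]
  [1, -9, 15, ∞, 13, 0]
D(1):
  [0, ∞, ∞, ∞, ∞, 4]
  [7, 0, ∞, ∞, ∞, 11]
  [∞, ∞, 0, ∞, ∞, ∞]
  [∞, 4, ∞, 0, ∞, ∞]
  [∞, -2, -4, -4, 0, ∞]
  [1, -9, 15, ∞, 13, 0]
D(2):
  [0, ∞, ∞, ∞, ∞, 4]
  [7, 0, ∞, ∞, ∞, 11]
  [∞, ∞, 0, ∞, ∞, ∞]
  [11, 4, ∞, 0, ∞, 15]
  [5, -2, -4, -4, 0, 9]
  [-2, -9, 15, ∞, 13, 0]
D(3):
  [0, ∞, ∞, ∞, ∞, 4]
  [7, 0, ∞, ∞, ∞, 11]
  [∞, ∞, 0, ∞, ∞, ∞]
  [11, 4, ∞, 0, ∞, 15]
  [5, -2, -4, -4, 0, 9]
  [-2, -9, 15, ∞, 13, 0]
D(4):
  [0, ∞, ∞, ∞, ∞, 4]
  [7, 0, ∞, ∞, ∞, 11]
  [∞, ∞, 0, ∞, ∞, ∞]
  [11, 4, ∞, 0, ∞, 15]
  [5, -2, -4, -4, 0, 9]
  [-2, -9, 15, ∞, 13, 0]
D(5):
  [0, ∞, ∞, ∞, ∞, 4]
  [7, 0, ∞, ∞, ∞, 11]
  [∞, ∞, 0, ∞, ∞, ∞]
  [11, 4, ∞, 0, ∞, 15]
  [5, -2, -4, -4, 0, 9]
  [-2, -9, 9, 9, 13, 0]
D(6):
  [0, -5, 13, 13, 17, 4]
  [7, 0, 20, 20, 24, 11]
  [∞, ∞, 0, ∞, ∞, ∞]
  [11, 4, 24, 0, 28, 15]
  [5, -2, -4, -4, 0, 9]
  [-2, -9, 9, 9, 13, 0]
Answer: C*[1][4] = 13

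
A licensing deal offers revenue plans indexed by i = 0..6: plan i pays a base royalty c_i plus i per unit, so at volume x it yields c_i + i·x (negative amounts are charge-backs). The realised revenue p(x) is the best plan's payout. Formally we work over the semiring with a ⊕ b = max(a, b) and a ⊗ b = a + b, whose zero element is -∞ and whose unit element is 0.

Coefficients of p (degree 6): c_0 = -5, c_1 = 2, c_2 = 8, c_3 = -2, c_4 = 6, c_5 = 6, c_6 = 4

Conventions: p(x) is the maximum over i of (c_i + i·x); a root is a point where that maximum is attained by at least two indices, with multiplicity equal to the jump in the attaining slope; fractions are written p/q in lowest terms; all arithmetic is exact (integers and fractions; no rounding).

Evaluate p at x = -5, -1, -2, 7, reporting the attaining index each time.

p(-5) = max(-5+0·(-5)=-5, 2+1·(-5)=-3, 8+2·(-5)=-2, -2+3·(-5)=-17, 6+4·(-5)=-14, 6+5·(-5)=-19, 4+6·(-5)=-26) = -2 (attained by i=2)
p(-1) = max(-5+0·(-1)=-5, 2+1·(-1)=1, 8+2·(-1)=6, -2+3·(-1)=-5, 6+4·(-1)=2, 6+5·(-1)=1, 4+6·(-1)=-2) = 6 (attained by i=2)
p(-2) = max(-5+0·(-2)=-5, 2+1·(-2)=0, 8+2·(-2)=4, -2+3·(-2)=-8, 6+4·(-2)=-2, 6+5·(-2)=-4, 4+6·(-2)=-8) = 4 (attained by i=2)
p(7) = max(-5+0·7=-5, 2+1·7=9, 8+2·7=22, -2+3·7=19, 6+4·7=34, 6+5·7=41, 4+6·7=46) = 46 (attained by i=6)
Answer: p(-5) = -2; p(-1) = 6; p(-2) = 4; p(7) = 46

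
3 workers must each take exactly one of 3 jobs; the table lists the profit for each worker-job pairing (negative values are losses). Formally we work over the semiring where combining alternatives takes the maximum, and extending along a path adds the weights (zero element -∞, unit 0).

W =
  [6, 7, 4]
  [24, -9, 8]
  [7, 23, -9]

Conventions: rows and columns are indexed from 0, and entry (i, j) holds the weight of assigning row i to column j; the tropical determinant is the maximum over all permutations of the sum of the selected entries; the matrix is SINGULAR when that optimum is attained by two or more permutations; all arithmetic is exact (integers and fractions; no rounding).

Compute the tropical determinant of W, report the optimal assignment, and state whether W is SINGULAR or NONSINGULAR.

σ = (0, 1, 2): 6 + (-9) + (-9) = -12
σ = (0, 2, 1): 6 + 8 + 23 = 37
σ = (1, 0, 2): 7 + 24 + (-9) = 22
σ = (1, 2, 0): 7 + 8 + 7 = 22
σ = (2, 0, 1): 4 + 24 + 23 = 51
σ = (2, 1, 0): 4 + (-9) + 7 = 2
Optimal value attained by: σ = (2, 0, 1).
Answer: det⊕(W) = 51; verdict: NONSINGULAR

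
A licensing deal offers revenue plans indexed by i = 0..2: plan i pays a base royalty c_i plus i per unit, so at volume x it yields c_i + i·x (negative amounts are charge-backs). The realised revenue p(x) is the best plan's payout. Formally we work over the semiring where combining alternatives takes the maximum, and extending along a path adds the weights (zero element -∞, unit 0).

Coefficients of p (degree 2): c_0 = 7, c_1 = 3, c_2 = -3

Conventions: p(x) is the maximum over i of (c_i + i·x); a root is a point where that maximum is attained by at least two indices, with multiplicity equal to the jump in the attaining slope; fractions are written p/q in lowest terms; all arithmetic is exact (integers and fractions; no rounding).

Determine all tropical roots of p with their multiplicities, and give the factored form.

hull edge (i=0, c=7) to (i=1, c=3): slope -4, span 1
hull edge (i=1, c=3) to (i=2, c=-3): slope -6, span 1
Factored form: p(x) = -3 ⊗ (x ⊕ 4) ⊗ (x ⊕ 6)
Answer: roots = 4 (mult 1), 6 (mult 1)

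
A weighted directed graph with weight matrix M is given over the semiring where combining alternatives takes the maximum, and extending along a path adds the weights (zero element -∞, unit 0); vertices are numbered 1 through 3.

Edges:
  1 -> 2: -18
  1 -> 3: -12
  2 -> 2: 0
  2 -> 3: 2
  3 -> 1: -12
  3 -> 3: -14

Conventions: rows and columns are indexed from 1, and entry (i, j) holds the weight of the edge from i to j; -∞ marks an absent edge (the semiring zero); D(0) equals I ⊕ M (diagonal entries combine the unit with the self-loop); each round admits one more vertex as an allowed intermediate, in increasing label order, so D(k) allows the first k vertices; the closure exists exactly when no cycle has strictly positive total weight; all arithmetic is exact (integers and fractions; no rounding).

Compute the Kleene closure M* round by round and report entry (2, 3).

D(0):
  [0, -18, -12]
  [-∞, 0, 2]
  [-12, -∞, 0]
D(1):
  [0, -18, -12]
  [-∞, 0, 2]
  [-12, -30, 0]
D(2):
  [0, -18, -12]
  [-∞, 0, 2]
  [-12, -30, 0]
D(3):
  [0, -18, -12]
  [-10, 0, 2]
  [-12, -30, 0]
Answer: M*[2][3] = 2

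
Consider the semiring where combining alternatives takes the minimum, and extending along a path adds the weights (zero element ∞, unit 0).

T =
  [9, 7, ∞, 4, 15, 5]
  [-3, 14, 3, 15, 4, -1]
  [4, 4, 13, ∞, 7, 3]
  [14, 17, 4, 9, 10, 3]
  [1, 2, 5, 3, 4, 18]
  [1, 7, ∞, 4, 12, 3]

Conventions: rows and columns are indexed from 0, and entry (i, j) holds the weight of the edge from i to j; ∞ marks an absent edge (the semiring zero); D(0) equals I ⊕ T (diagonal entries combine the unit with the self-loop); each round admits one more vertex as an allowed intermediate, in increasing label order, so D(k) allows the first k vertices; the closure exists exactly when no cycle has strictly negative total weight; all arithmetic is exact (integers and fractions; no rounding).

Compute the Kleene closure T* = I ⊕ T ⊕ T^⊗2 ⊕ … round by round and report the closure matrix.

D(0):
  [0, 7, ∞, 4, 15, 5]
  [-3, 0, 3, 15, 4, -1]
  [4, 4, 0, ∞, 7, 3]
  [14, 17, 4, 0, 10, 3]
  [1, 2, 5, 3, 0, 18]
  [1, 7, ∞, 4, 12, 0]
D(1):
  [0, 7, ∞, 4, 15, 5]
  [-3, 0, 3, 1, 4, -1]
  [4, 4, 0, 8, 7, 3]
  [14, 17, 4, 0, 10, 3]
  [1, 2, 5, 3, 0, 6]
  [1, 7, ∞, 4, 12, 0]
D(2):
  [0, 7, 10, 4, 11, 5]
  [-3, 0, 3, 1, 4, -1]
  [1, 4, 0, 5, 7, 3]
  [14, 17, 4, 0, 10, 3]
  [-1, 2, 5, 3, 0, 1]
  [1, 7, 10, 4, 11, 0]
D(3):
  [0, 7, 10, 4, 11, 5]
  [-3, 0, 3, 1, 4, -1]
  [1, 4, 0, 5, 7, 3]
  [5, 8, 4, 0, 10, 3]
  [-1, 2, 5, 3, 0, 1]
  [1, 7, 10, 4, 11, 0]
D(4):
  [0, 7, 8, 4, 11, 5]
  [-3, 0, 3, 1, 4, -1]
  [1, 4, 0, 5, 7, 3]
  [5, 8, 4, 0, 10, 3]
  [-1, 2, 5, 3, 0, 1]
  [1, 7, 8, 4, 11, 0]
D(5):
  [0, 7, 8, 4, 11, 5]
  [-3, 0, 3, 1, 4, -1]
  [1, 4, 0, 5, 7, 3]
  [5, 8, 4, 0, 10, 3]
  [-1, 2, 5, 3, 0, 1]
  [1, 7, 8, 4, 11, 0]
D(6):
  [0, 7, 8, 4, 11, 5]
  [-3, 0, 3, 1, 4, -1]
  [1, 4, 0, 5, 7, 3]
  [4, 8, 4, 0, 10, 3]
  [-1, 2, 5, 3, 0, 1]
  [1, 7, 8, 4, 11, 0]
Answer: T* = [[0, 7, 8, 4, 11, 5], [-3, 0, 3, 1, 4, -1], [1, 4, 0, 5, 7, 3], [4, 8, 4, 0, 10, 3], [-1, 2, 5, 3, 0, 1], [1, 7, 8, 4, 11, 0]]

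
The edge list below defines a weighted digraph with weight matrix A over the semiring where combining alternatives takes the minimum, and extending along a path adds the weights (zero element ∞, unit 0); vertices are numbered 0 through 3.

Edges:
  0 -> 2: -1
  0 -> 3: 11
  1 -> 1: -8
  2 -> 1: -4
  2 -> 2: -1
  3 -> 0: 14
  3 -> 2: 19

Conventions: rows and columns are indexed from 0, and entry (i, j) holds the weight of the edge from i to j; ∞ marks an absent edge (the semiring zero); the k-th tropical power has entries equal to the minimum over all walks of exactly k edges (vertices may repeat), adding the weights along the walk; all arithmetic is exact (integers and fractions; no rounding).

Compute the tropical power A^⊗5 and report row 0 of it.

A^⊗2:
  [25, -5, -2, ∞]
  [∞, -16, ∞, ∞]
  [∞, -12, -2, ∞]
  [∞, 15, 13, 25]
A^⊗3:
  [∞, -13, -3, 36]
  [∞, -24, ∞, ∞]
  [∞, -20, -3, ∞]
  [39, 7, 12, ∞]
A^⊗4:
  [50, -21, -4, ∞]
  [∞, -32, ∞, ∞]
  [∞, -28, -4, ∞]
  [∞, -1, 11, 50]
A^⊗5:
  [∞, -29, -5, 61]
  [∞, -40, ∞, ∞]
  [∞, -36, -5, ∞]
  [64, -9, 10, ∞]
Answer: row 0 of A^⊗5 = [∞, -29, -5, 61]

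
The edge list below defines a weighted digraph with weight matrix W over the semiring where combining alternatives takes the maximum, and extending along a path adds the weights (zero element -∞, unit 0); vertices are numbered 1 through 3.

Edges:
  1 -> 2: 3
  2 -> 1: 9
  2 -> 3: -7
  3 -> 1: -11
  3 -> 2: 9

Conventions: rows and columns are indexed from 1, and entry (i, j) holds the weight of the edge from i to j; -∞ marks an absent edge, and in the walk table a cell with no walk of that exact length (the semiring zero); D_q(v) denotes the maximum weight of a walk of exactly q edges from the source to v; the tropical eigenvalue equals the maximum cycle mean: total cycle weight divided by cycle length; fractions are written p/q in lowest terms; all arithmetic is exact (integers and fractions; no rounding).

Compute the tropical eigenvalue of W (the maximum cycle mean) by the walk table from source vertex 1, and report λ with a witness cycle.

q=0: [0, -∞, -∞]
q=1: [-∞, 3, -∞]
q=2: [12, -∞, -4]
q=3: [-15, 15, -∞]
Optimal cycle mean attained by: cycle 1->2->1, total 3 + 9, length 2.
Answer: λ = 6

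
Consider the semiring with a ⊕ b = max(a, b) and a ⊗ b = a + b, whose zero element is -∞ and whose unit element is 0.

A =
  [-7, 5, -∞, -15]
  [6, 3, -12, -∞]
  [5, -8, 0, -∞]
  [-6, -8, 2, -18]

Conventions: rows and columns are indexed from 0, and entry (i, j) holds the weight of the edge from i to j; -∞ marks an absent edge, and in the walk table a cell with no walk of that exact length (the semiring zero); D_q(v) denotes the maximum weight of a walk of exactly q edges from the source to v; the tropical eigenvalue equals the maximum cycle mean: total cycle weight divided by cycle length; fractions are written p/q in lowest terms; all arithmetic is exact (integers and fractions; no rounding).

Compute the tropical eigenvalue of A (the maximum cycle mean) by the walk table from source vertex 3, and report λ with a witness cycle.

q=0: [-∞, -∞, -∞, 0]
q=1: [-6, -8, 2, -18]
q=2: [7, -1, 2, -21]
q=3: [7, 12, 2, -8]
q=4: [18, 15, 2, -8]
Optimal cycle mean attained by: cycle 0->1->0, total 5 + 6, length 2.
Answer: λ = 11/2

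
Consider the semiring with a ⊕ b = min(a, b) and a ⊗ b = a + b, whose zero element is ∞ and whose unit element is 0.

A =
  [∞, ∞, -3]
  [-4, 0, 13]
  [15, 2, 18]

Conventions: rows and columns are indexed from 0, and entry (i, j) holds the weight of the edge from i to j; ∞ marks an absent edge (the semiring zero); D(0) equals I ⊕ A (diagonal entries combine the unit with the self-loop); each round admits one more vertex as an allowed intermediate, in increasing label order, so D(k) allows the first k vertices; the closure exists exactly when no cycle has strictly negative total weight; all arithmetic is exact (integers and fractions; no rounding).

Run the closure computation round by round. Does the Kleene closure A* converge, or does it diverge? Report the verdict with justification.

D(0):
  [0, ∞, -3]
  [-4, 0, 13]
  [15, 2, 0]
D(1):
  [0, ∞, -3]
  [-4, 0, -7]
  [15, 2, 0]
Detection: at round 2, diagonal entry (2, 2) turns strictly negative.
Key observation: the cycle 2->1->0->2 has total weight 2 + (-4) + (-3), which is strictly negative.
Answer: DIVERGES — negative cycle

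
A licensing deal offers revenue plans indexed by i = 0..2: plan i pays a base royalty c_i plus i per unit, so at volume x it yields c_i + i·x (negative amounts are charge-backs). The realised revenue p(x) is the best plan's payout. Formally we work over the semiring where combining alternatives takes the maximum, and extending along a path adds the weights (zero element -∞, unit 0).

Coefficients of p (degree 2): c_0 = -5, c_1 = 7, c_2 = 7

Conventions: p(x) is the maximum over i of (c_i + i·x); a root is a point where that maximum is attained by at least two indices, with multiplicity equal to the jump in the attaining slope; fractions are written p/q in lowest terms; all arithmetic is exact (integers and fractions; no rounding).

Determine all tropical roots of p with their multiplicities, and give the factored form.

hull edge (i=0, c=-5) to (i=1, c=7): slope 12, span 1
hull edge (i=1, c=7) to (i=2, c=7): slope 0, span 1
Factored form: p(x) = 7 ⊗ (x ⊕ (-12)) ⊗ (x ⊕ 0)
Answer: roots = -12 (mult 1), 0 (mult 1)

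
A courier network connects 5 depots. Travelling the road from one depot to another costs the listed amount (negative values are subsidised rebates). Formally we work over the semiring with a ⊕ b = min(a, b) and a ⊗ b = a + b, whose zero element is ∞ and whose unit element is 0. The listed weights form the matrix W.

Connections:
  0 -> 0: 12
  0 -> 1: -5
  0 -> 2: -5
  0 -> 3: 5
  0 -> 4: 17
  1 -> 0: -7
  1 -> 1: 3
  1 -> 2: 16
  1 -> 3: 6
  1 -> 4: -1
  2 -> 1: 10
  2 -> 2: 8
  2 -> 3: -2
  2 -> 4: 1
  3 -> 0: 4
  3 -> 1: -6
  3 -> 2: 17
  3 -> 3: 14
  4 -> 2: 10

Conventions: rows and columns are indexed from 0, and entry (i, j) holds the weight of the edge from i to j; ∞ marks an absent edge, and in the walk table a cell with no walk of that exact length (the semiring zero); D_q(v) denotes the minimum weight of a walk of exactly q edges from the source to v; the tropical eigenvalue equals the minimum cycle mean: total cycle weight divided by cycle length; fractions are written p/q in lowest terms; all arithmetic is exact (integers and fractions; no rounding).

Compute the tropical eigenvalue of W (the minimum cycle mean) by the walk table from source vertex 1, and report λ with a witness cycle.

q=0: [∞, 0, ∞, ∞, ∞]
q=1: [-7, 3, 16, 6, -1]
q=2: [-4, -12, -12, -2, 2]
q=3: [-19, -9, -9, -14, -13]
q=4: [-16, -24, -24, -14, -10]
q=5: [-31, -21, -21, -26, -25]
Optimal cycle mean attained by: cycle 0->1->0, total (-5) + (-7), length 2.
Answer: λ = -6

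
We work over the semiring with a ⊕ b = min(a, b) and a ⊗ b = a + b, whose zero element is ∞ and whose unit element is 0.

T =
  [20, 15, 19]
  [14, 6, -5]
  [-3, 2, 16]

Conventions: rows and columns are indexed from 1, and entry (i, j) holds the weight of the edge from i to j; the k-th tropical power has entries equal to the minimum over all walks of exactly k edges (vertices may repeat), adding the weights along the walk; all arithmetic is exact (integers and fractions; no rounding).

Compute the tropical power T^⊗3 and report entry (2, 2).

T^⊗2:
  [16, 21, 10]
  [-8, -3, 1]
  [13, 8, -3]
T^⊗3:
  [7, 12, 16]
  [-2, 3, -8]
  [-6, -1, 3]
Key observation: the optimum is the walk 2->2->3->2, with weight 6 + (-5) + 2 = 3.
Optimal value attained by: walk 2->2->3->2.
Answer: (T^⊗3)[2][2] = 3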